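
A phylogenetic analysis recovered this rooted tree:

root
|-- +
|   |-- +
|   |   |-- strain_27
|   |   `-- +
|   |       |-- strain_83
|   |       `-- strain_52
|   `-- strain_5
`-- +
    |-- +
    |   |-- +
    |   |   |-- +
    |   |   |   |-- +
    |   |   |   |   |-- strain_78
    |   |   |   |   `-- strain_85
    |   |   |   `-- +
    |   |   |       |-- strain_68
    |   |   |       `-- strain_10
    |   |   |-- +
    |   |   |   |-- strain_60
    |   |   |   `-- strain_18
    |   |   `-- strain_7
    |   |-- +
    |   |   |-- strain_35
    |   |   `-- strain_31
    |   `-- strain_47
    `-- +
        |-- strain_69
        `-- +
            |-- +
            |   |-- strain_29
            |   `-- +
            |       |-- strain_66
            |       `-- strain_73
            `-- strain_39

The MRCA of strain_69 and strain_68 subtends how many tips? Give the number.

The MRCA of strain_69 and strain_68 is the node subtending (((((strain_78,strain_85),(strain_68,strain_10)),(strain_60,strain_18),strain_7),(strain_35,strain_31),strain_47),(strain_69,((strain_29,(strain_66,strain_73)),strain_39))).
That clade contains 15 terminal taxa: strain_10, strain_18, strain_29, strain_31, strain_35, strain_39, strain_47, strain_60, strain_66, strain_68, strain_69, strain_7, strain_73, strain_78, strain_85.

15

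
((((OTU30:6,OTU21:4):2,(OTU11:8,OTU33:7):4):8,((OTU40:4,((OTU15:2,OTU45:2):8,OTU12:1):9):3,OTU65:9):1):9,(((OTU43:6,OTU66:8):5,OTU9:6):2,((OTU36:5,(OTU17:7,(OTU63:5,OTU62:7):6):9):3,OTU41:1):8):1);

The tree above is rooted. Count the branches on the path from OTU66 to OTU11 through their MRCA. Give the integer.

8

The MRCA of OTU66 and OTU11 is the root of the tree.
From OTU66 up to that node: 4 branches. From OTU11 up to the same node: 4 branches. Total: 4 + 4 = 8.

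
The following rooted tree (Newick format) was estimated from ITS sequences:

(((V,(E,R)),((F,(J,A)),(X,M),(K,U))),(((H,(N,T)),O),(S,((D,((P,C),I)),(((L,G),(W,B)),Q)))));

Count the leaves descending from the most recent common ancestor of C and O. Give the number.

14

The MRCA of C and O is the node subtending (((H,(N,T)),O),(S,((D,((P,C),I)),(((L,G),(W,B)),Q)))).
That clade contains 14 terminal taxa: B, C, D, G, H, I, L, N, O, P, Q, S, T, W.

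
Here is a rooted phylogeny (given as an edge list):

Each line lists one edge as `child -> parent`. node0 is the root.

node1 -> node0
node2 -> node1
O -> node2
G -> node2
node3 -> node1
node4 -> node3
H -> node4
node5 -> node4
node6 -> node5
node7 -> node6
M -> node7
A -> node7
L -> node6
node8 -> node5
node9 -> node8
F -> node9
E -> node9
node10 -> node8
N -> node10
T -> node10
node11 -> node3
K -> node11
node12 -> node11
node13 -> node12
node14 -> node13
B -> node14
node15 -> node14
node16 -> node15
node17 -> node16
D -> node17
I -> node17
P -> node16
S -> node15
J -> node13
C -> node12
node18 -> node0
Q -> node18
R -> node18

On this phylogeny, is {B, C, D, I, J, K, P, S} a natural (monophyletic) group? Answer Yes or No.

The most recent common ancestor of these taxa subtends (K,(((B,(((D,I),P),S)),J),C)).
That clade has exactly 8 tips — every listed taxon and nothing else — so the group is monophyletic.

Yes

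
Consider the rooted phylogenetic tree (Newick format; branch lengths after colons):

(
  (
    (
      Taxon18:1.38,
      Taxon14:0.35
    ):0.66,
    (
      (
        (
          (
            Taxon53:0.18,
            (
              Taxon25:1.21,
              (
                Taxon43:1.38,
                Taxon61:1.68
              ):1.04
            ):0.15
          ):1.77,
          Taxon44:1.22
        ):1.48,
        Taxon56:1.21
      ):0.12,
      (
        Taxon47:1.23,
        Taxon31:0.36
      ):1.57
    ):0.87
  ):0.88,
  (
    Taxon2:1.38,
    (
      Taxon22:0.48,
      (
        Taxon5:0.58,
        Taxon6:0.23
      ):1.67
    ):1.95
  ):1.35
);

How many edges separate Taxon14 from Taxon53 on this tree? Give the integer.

The MRCA of Taxon14 and Taxon53 is the node subtending ((Taxon18,Taxon14),((((Taxon53,(Taxon25,(Taxon43,Taxon61))),Taxon44),Taxon56),(Taxon47,Taxon31))).
From Taxon14 up to that node: 2 branches. From Taxon53 up to the same node: 5 branches. Total: 2 + 5 = 7.

7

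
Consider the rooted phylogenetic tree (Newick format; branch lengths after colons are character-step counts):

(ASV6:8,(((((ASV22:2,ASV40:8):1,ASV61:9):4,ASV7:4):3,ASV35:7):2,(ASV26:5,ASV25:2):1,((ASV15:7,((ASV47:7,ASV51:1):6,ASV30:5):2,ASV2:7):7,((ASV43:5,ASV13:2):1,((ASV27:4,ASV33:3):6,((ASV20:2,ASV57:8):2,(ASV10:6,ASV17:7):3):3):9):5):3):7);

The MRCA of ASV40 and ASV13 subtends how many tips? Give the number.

20

The MRCA of ASV40 and ASV13 is the node subtending (((((ASV22,ASV40),ASV61),ASV7),ASV35),(ASV26,ASV25),((ASV15,((ASV47,ASV51),ASV30),ASV2),((ASV43,ASV13),((ASV27,ASV33),((ASV20,ASV57),(ASV10,ASV17)))))).
That clade contains 20 terminal taxa: ASV10, ASV13, ASV15, ASV17, ASV2, ASV20, ASV22, ASV25, ASV26, ASV27, ASV30, ASV33, ASV35, ASV40, ASV43, ASV47, ASV51, ASV57, ASV61, ASV7.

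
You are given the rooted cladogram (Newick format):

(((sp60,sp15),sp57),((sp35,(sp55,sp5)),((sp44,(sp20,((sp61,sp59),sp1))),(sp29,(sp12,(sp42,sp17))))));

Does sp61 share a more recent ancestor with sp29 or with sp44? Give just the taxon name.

sp44

The MRCA of sp61 and sp44 subtends (sp44,(sp20,((sp61,sp59),sp1))) (5 taxa).
The MRCA of sp61 and sp29 subtends ((sp44,(sp20,((sp61,sp59),sp1))),(sp29,(sp12,(sp42,sp17)))) (9 taxa).
The first is nested inside the second, so sp61 shares a more recent common ancestor with sp44.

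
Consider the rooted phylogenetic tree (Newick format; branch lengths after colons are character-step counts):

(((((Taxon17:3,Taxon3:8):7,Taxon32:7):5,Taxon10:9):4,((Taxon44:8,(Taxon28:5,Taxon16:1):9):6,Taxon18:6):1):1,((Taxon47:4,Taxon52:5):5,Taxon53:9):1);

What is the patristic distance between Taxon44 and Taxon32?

31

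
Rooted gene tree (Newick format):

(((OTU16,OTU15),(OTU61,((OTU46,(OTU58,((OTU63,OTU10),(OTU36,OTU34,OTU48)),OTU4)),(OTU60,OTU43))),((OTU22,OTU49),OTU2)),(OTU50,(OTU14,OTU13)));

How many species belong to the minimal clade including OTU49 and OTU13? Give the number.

19

The MRCA of OTU49 and OTU13 is the root, so the clade is the entire tree.
That clade contains 19 terminal taxa: OTU10, OTU13, OTU14, OTU15, OTU16, OTU2, OTU22, OTU34, OTU36, OTU4, OTU43, OTU46, OTU48, OTU49, OTU50, OTU58, OTU60, OTU61, OTU63.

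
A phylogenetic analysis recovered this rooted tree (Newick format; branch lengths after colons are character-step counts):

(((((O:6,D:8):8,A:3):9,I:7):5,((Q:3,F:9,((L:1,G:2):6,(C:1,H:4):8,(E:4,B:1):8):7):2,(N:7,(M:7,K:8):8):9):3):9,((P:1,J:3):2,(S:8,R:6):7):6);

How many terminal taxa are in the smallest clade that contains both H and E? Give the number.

The MRCA of H and E is the node subtending ((L,G),(C,H),(E,B)).
That clade contains 6 terminal taxa: B, C, E, G, H, L.

6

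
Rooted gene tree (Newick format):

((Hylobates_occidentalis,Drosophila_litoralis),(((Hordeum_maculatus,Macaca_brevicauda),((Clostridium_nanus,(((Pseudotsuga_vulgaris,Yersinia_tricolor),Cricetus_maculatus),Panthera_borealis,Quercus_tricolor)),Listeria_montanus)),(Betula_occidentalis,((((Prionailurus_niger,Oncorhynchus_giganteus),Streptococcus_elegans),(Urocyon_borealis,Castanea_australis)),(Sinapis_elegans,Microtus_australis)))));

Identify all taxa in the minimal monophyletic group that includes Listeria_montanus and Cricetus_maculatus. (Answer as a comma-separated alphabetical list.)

Clostridium_nanus, Cricetus_maculatus, Listeria_montanus, Panthera_borealis, Pseudotsuga_vulgaris, Quercus_tricolor, Yersinia_tricolor

Tracing Listeria_montanus: it sits inside ((Clostridium_nanus,(((Pseudotsuga_vulgaris,Yersinia_tricolor),Cricetus_maculatus),Panthera_borealis,Quercus_tricolor)),Listeria_montanus).
Tracing Cricetus_maculatus: it sits inside ((Pseudotsuga_vulgaris,Yersinia_tricolor),Cricetus_maculatus).
The smallest clade enclosing both is ((Clostridium_nanus,(((Pseudotsuga_vulgaris,Yersinia_tricolor),Cricetus_maculatus),Panthera_borealis,Quercus_tricolor)),Listeria_montanus); the answer is its 7 terminal taxa in alphabetical order.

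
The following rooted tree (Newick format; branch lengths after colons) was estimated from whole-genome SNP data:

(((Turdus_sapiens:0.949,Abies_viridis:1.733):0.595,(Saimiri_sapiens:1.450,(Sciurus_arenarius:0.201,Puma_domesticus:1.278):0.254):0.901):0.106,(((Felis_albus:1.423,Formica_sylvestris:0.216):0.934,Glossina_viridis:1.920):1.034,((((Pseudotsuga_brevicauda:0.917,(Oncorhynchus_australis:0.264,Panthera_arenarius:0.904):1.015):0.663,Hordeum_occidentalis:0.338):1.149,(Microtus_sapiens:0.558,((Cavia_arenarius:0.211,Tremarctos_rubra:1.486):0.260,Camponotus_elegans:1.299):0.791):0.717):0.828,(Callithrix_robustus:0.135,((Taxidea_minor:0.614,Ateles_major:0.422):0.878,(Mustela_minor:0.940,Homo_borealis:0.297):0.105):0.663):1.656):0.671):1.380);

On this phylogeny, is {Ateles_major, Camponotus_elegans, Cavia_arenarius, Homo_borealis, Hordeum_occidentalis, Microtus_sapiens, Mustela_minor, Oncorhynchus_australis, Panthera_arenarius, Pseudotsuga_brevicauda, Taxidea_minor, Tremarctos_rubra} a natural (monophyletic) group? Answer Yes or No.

No

The MRCA of the listed taxa subtends ((((Pseudotsuga_brevicauda,(Oncorhynchus_australis,Panthera_arenarius)),Hordeum_occidentalis),(Microtus_sapiens,((Cavia_arenarius,Tremarctos_rubra),Camponotus_elegans))),(Callithrix_robustus,((Taxidea_minor,Ateles_major),(Mustela_minor,Homo_borealis)))).
That clade also contains Callithrix_robustus, which is not in the proposed group, so the group is not monophyletic.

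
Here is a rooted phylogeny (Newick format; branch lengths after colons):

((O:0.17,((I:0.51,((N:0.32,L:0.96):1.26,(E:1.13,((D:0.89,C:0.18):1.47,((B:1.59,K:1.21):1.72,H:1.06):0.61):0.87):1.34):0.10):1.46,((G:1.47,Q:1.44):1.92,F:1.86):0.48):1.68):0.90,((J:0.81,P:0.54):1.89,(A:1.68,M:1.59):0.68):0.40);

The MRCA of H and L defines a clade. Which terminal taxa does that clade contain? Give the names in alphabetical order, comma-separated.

B, C, D, E, H, K, L, N

Tracing H: it sits inside ((B,K),H).
Tracing L: it sits inside (N,L).
The smallest clade enclosing both is ((N,L),(E,((D,C),((B,K),H)))); the answer is its 8 terminal taxa in alphabetical order.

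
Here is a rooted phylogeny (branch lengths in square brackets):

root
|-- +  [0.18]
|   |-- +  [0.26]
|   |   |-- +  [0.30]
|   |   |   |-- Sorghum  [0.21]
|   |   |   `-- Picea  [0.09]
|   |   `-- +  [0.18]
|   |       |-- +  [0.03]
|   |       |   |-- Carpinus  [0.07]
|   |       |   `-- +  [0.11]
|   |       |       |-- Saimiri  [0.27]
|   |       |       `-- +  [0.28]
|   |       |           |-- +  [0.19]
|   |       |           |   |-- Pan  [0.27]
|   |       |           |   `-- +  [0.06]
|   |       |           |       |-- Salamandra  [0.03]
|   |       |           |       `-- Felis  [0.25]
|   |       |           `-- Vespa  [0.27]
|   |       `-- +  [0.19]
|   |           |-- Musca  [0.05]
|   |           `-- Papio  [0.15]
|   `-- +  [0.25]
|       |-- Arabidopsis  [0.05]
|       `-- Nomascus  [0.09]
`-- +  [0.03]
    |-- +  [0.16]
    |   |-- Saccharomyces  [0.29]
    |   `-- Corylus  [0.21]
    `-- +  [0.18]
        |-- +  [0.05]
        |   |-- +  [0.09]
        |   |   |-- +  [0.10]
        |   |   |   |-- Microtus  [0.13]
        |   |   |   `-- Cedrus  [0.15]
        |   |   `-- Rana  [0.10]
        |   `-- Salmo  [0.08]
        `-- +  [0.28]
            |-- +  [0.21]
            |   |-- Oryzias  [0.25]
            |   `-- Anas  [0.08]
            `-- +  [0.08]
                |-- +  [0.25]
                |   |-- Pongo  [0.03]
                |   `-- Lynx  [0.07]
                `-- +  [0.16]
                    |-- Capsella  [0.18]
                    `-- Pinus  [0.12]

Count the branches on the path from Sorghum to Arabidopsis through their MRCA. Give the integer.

The MRCA of Sorghum and Arabidopsis is the node subtending (((Sorghum,Picea),((Carpinus,(Saimiri,((Pan,(Salamandra,Felis)),Vespa))),(Musca,Papio))),(Arabidopsis,Nomascus)).
From Sorghum up to that node: 3 branches. From Arabidopsis up to the same node: 2 branches. Total: 3 + 2 = 5.

5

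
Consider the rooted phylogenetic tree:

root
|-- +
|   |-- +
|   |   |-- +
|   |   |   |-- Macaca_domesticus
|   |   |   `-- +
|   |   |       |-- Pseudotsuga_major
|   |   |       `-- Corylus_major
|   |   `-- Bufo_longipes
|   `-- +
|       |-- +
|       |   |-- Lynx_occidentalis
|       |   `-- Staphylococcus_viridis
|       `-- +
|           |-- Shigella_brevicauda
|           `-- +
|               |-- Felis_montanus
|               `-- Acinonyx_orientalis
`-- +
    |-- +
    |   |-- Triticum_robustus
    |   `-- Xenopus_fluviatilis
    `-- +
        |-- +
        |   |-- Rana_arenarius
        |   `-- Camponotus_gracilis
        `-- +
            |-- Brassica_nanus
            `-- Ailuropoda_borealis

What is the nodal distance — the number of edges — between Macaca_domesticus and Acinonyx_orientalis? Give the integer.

7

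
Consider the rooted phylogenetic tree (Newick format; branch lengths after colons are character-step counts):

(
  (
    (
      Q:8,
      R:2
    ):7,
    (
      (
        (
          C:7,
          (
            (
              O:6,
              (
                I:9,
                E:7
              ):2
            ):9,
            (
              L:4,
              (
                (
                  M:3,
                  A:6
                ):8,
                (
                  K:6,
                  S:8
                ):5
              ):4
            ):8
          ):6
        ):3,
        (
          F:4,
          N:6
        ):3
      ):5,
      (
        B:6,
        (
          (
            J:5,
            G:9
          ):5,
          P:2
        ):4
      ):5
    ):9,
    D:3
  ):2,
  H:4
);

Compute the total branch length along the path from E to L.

The path runs E → … → MRCA → … → L; the MRCA is the node subtending ((O,(I,E)),(L,((M,A),(K,S)))).
Branch lengths along that path: 7 + 2 + 9 + 8 + 4 = 30.

30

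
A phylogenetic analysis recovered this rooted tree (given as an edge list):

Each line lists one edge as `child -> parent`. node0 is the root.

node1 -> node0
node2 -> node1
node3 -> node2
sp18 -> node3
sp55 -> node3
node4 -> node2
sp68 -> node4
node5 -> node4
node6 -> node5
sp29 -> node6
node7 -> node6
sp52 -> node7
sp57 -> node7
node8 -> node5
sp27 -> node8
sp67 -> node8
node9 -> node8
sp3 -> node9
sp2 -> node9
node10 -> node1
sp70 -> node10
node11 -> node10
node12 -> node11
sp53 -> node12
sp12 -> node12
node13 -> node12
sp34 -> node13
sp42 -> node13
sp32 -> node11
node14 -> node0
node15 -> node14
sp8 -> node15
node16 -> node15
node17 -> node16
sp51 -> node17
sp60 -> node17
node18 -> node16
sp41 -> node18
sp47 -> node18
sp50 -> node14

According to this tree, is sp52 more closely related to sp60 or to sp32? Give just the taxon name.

The MRCA of sp52 and sp32 subtends (((sp18,sp55),(sp68,((sp29,(sp52,sp57)),(sp27,sp67,(sp3,sp2))))),(sp70,((sp53,sp12,(sp34,sp42)),sp32))) (16 taxa).
The MRCA of sp52 and sp60 is the root, subtending the entire tree (22 taxa).
The first is nested inside the second, so sp52 shares a more recent common ancestor with sp32.

sp32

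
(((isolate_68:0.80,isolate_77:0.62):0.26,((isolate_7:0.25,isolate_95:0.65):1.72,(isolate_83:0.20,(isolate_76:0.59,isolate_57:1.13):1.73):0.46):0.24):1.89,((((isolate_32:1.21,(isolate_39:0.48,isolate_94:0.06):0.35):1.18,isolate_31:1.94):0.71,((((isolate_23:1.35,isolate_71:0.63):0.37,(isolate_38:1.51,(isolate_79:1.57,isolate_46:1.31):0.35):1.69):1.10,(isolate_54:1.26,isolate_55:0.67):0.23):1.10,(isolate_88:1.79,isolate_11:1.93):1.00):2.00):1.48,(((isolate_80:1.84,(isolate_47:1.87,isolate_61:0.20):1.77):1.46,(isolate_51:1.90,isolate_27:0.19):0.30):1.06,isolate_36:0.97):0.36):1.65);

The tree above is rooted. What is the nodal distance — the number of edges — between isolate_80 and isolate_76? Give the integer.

The MRCA of isolate_80 and isolate_76 is the root of the tree.
From isolate_80 up to that node: 5 branches. From isolate_76 up to the same node: 5 branches. Total: 5 + 5 = 10.

10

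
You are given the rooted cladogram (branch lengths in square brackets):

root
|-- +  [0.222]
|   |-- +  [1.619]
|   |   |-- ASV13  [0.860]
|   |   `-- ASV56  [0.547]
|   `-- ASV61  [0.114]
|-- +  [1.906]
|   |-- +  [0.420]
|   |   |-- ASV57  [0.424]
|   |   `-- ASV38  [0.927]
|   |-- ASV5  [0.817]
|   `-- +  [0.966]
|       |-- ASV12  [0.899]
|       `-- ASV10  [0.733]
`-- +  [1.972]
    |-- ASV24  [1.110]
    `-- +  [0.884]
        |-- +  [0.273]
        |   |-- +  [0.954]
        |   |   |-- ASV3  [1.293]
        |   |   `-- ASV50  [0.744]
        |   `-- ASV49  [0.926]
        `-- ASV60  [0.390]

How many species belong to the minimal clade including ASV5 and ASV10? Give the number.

The MRCA of ASV5 and ASV10 is the node subtending ((ASV57,ASV38),ASV5,(ASV12,ASV10)).
That clade contains 5 terminal taxa: ASV10, ASV12, ASV38, ASV5, ASV57.

5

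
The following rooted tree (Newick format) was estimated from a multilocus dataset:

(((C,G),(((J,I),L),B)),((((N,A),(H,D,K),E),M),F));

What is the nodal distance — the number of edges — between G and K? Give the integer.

8

The MRCA of G and K is the root of the tree.
From G up to that node: 3 branches. From K up to the same node: 5 branches. Total: 3 + 5 = 8.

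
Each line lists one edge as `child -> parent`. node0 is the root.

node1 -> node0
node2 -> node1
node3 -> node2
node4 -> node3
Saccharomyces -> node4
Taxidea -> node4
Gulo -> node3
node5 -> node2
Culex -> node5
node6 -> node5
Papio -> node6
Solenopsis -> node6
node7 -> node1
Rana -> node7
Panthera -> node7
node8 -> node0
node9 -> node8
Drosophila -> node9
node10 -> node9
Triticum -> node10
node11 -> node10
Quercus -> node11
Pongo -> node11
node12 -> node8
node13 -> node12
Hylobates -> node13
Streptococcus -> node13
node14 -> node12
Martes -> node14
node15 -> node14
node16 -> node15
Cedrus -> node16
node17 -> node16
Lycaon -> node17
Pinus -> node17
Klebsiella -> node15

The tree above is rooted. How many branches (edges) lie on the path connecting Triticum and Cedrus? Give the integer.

The MRCA of Triticum and Cedrus is the node subtending ((Drosophila,(Triticum,(Quercus,Pongo))),((Hylobates,Streptococcus),(Martes,((Cedrus,(Lycaon,Pinus)),Klebsiella)))).
From Triticum up to that node: 3 branches. From Cedrus up to the same node: 5 branches. Total: 3 + 5 = 8.

8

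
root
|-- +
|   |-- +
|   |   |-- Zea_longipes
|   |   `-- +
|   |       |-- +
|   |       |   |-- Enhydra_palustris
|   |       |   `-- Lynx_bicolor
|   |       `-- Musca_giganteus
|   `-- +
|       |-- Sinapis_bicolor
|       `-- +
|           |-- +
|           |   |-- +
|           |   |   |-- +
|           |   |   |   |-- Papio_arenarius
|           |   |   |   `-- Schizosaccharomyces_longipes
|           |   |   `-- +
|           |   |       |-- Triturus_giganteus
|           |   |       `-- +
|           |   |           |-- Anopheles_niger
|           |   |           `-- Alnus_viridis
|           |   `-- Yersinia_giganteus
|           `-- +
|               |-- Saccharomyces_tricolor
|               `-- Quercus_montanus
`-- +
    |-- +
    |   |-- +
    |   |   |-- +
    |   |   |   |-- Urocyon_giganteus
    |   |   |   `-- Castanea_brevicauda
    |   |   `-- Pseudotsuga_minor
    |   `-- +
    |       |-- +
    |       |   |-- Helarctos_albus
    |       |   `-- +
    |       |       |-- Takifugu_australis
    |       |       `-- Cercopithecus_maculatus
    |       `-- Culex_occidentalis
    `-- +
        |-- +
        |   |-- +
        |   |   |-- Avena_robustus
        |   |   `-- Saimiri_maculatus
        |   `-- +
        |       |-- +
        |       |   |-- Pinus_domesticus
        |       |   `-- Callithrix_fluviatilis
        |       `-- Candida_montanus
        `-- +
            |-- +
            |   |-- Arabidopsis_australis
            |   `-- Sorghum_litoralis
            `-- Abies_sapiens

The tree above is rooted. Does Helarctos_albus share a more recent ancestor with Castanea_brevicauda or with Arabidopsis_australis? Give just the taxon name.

The MRCA of Helarctos_albus and Castanea_brevicauda subtends (((Urocyon_giganteus,Castanea_brevicauda),Pseudotsuga_minor),((Helarctos_albus,(Takifugu_australis,Cercopithecus_maculatus)),Culex_occidentalis)) (7 taxa).
The MRCA of Helarctos_albus and Arabidopsis_australis subtends ((((Urocyon_giganteus,Castanea_brevicauda),Pseudotsuga_minor),((Helarctos_albus,(Takifugu_australis,Cercopithecus_maculatus)),Culex_occidentalis)),(((Avena_robustus,Saimiri_maculatus),((Pinus_domesticus,Callithrix_fluviatilis),Candida_montanus)),((Arabidopsis_australis,Sorghum_litoralis),Abies_sapiens))) (15 taxa).
The first is nested inside the second, so Helarctos_albus shares a more recent common ancestor with Castanea_brevicauda.

Castanea_brevicauda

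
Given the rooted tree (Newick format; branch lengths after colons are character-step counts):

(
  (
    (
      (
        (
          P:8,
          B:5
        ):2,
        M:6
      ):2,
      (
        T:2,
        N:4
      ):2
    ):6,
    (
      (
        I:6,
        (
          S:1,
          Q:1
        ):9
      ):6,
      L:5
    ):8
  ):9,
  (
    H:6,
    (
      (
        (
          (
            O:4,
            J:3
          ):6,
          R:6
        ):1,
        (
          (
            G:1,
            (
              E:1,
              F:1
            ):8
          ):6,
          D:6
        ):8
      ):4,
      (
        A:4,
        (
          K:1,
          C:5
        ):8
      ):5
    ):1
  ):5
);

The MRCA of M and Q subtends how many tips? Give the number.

The MRCA of M and Q is the node subtending ((((P,B),M),(T,N)),((I,(S,Q)),L)).
That clade contains 9 terminal taxa: B, I, L, M, N, P, Q, S, T.

9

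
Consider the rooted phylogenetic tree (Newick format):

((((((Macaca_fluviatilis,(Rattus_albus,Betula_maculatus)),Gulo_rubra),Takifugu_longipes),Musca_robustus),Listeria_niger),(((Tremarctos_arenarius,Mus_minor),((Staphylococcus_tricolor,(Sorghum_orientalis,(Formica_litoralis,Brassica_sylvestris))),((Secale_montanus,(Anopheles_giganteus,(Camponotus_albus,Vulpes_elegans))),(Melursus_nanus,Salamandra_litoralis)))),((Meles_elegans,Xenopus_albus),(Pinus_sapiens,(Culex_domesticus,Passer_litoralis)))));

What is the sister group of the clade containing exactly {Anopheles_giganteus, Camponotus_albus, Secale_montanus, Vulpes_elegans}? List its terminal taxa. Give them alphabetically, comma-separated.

The clade containing exactly {Anopheles_giganteus, Camponotus_albus, Secale_montanus, Vulpes_elegans} attaches to the tree at the node subtending ((Secale_montanus,(Anopheles_giganteus,(Camponotus_albus,Vulpes_elegans))),(Melursus_nanus,Salamandra_litoralis)).
The other lineage descending from that same node — the sister group — is (Melursus_nanus,Salamandra_litoralis); its 2 tips in alphabetical order are the answer.

Melursus_nanus, Salamandra_litoralis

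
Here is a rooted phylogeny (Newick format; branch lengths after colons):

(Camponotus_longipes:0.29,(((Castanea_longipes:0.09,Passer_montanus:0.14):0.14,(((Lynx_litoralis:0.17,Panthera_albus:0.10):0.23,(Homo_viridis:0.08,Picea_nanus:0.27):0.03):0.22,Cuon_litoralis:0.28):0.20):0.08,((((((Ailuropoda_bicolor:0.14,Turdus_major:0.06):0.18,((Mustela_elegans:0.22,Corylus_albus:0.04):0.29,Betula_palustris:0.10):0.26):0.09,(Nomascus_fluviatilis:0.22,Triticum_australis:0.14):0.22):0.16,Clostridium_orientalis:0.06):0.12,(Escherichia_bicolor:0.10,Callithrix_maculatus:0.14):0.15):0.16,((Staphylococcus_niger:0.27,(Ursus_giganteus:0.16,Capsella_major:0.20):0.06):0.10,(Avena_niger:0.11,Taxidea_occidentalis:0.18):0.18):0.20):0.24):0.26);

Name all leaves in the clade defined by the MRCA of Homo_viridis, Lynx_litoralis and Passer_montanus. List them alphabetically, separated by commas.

Castanea_longipes, Cuon_litoralis, Homo_viridis, Lynx_litoralis, Panthera_albus, Passer_montanus, Picea_nanus

Tracing Homo_viridis: it sits inside (Homo_viridis,Picea_nanus).
Tracing Lynx_litoralis: it sits inside (Lynx_litoralis,Panthera_albus).
Tracing Passer_montanus: it sits inside (Castanea_longipes,Passer_montanus).
The smallest clade enclosing all 3 is ((Castanea_longipes,Passer_montanus),(((Lynx_litoralis,Panthera_albus),(Homo_viridis,Picea_nanus)),Cuon_litoralis)); the answer is its 7 terminal taxa in alphabetical order.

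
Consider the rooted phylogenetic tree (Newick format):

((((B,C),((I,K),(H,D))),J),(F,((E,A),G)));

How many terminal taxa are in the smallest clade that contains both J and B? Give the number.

The MRCA of J and B is the node subtending (((B,C),((I,K),(H,D))),J).
That clade contains 7 terminal taxa: B, C, D, H, I, J, K.

7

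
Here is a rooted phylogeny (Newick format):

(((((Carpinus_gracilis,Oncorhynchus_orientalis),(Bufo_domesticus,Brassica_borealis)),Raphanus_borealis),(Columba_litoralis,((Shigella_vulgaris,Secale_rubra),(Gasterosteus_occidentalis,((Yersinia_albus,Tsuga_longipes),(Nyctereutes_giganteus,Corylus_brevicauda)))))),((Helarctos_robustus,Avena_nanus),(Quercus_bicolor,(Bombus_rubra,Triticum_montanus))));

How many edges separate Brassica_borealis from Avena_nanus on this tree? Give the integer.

8

The MRCA of Brassica_borealis and Avena_nanus is the root of the tree.
From Brassica_borealis up to that node: 5 branches. From Avena_nanus up to the same node: 3 branches. Total: 5 + 3 = 8.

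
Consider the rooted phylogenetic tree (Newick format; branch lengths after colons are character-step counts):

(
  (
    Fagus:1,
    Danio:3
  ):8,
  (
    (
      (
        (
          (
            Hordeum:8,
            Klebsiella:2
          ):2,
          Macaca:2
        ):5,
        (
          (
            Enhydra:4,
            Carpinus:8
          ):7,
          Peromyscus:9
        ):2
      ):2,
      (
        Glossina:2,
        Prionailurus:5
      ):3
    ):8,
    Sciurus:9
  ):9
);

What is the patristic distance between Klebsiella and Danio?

The path runs Klebsiella → … → MRCA → … → Danio; the MRCA is the root of the tree.
Branch lengths along that path: 2 + 2 + 5 + 2 + 8 + 9 + 8 + 3 = 39.

39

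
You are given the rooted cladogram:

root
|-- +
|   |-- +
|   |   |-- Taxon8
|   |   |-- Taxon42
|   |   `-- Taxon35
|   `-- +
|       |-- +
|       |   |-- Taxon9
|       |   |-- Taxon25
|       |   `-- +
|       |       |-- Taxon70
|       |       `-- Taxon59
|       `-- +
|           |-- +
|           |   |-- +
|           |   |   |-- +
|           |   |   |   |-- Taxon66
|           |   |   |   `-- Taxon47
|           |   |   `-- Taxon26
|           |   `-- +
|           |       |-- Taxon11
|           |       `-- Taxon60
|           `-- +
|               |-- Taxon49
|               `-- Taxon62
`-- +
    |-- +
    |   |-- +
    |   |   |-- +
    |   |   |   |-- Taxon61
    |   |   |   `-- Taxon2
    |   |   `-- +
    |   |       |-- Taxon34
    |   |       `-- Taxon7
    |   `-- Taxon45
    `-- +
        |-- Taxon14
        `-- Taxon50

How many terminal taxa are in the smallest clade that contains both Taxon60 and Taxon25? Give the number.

11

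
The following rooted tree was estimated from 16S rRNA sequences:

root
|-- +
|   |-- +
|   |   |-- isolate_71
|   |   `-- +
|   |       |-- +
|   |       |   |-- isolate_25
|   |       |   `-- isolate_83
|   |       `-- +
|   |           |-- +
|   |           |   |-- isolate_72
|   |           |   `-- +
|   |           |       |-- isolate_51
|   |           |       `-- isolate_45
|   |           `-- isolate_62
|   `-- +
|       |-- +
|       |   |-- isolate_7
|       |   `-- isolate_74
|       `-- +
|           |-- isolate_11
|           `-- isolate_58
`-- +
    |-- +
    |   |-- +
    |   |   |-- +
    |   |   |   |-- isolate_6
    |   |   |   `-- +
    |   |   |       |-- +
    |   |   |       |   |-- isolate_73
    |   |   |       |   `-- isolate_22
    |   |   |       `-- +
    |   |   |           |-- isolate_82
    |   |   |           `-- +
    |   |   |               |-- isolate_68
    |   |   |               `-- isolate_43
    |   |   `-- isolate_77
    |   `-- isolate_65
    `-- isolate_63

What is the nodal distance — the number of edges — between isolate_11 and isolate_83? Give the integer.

7

The MRCA of isolate_11 and isolate_83 is the node subtending ((isolate_71,((isolate_25,isolate_83),((isolate_72,(isolate_51,isolate_45)),isolate_62))),((isolate_7,isolate_74),(isolate_11,isolate_58))).
From isolate_11 up to that node: 3 branches. From isolate_83 up to the same node: 4 branches. Total: 3 + 4 = 7.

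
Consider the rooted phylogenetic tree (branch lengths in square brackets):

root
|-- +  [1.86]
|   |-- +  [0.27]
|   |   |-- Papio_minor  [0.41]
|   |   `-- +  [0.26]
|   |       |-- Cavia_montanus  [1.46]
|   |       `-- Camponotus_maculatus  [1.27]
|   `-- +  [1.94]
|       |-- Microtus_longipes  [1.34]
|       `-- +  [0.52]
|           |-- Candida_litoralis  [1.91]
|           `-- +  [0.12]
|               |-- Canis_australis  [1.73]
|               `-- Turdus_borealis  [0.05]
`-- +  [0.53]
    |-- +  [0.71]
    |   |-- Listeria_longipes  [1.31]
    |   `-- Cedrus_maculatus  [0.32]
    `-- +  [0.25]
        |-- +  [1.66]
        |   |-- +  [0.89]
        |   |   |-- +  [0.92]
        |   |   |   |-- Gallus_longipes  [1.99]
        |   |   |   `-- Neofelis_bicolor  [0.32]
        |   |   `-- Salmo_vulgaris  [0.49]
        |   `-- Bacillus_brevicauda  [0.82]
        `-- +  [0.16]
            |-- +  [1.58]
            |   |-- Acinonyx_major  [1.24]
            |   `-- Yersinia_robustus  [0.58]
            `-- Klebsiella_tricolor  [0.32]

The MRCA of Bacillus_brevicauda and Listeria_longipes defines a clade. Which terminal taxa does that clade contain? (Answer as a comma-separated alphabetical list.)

Tracing Bacillus_brevicauda: it sits inside (((Gallus_longipes,Neofelis_bicolor),Salmo_vulgaris),Bacillus_brevicauda).
Tracing Listeria_longipes: it sits inside (Listeria_longipes,Cedrus_maculatus).
The smallest clade enclosing both is ((Listeria_longipes,Cedrus_maculatus),((((Gallus_longipes,Neofelis_bicolor),Salmo_vulgaris),Bacillus_brevicauda),((Acinonyx_major,Yersinia_robustus),Klebsiella_tricolor))); the answer is its 9 terminal taxa in alphabetical order.

Acinonyx_major, Bacillus_brevicauda, Cedrus_maculatus, Gallus_longipes, Klebsiella_tricolor, Listeria_longipes, Neofelis_bicolor, Salmo_vulgaris, Yersinia_robustus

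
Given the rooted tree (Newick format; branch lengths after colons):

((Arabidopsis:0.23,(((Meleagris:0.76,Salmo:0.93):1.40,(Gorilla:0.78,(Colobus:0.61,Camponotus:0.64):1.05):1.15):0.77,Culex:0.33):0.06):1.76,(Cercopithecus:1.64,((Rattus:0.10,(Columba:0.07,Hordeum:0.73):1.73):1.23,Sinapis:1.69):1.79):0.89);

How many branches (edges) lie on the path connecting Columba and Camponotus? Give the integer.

The MRCA of Columba and Camponotus is the root of the tree.
From Columba up to that node: 5 branches. From Camponotus up to the same node: 6 branches. Total: 5 + 6 = 11.

11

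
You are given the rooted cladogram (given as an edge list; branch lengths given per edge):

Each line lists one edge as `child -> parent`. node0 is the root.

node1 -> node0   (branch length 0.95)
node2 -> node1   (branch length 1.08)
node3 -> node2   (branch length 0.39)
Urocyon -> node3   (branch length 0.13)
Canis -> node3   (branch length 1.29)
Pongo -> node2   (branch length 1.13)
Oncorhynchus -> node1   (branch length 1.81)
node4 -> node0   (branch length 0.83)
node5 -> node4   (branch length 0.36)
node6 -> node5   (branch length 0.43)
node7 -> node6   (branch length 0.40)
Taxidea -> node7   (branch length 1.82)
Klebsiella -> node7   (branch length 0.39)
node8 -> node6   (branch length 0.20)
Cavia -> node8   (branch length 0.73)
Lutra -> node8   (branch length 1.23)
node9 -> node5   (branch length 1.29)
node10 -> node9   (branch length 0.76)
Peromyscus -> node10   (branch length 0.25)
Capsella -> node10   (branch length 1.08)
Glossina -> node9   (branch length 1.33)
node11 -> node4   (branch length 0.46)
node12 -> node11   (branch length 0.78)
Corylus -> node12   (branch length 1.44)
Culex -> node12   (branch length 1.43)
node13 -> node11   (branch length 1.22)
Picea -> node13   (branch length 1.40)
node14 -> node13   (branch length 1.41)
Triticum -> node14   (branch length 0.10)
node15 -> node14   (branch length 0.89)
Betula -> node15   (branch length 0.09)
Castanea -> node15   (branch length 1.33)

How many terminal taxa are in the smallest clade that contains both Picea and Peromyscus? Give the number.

The MRCA of Picea and Peromyscus is the node subtending ((((Taxidea,Klebsiella),(Cavia,Lutra)),((Peromyscus,Capsella),Glossina)),((Corylus,Culex),(Picea,(Triticum,(Betula,Castanea))))).
That clade contains 13 terminal taxa: Betula, Capsella, Castanea, Cavia, Corylus, Culex, Glossina, Klebsiella, Lutra, Peromyscus, Picea, Taxidea, Triticum.

13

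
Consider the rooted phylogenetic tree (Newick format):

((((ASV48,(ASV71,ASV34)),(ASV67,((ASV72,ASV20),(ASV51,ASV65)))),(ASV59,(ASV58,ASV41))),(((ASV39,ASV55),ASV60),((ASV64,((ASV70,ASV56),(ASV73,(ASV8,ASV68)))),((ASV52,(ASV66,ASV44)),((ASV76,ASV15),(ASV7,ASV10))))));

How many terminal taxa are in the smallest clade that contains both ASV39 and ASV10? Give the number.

The MRCA of ASV39 and ASV10 is the node subtending (((ASV39,ASV55),ASV60),((ASV64,((ASV70,ASV56),(ASV73,(ASV8,ASV68)))),((ASV52,(ASV66,ASV44)),((ASV76,ASV15),(ASV7,ASV10))))).
That clade contains 16 terminal taxa: ASV10, ASV15, ASV39, ASV44, ASV52, ASV55, ASV56, ASV60, ASV64, ASV66, ASV68, ASV7, ASV70, ASV73, ASV76, ASV8.

16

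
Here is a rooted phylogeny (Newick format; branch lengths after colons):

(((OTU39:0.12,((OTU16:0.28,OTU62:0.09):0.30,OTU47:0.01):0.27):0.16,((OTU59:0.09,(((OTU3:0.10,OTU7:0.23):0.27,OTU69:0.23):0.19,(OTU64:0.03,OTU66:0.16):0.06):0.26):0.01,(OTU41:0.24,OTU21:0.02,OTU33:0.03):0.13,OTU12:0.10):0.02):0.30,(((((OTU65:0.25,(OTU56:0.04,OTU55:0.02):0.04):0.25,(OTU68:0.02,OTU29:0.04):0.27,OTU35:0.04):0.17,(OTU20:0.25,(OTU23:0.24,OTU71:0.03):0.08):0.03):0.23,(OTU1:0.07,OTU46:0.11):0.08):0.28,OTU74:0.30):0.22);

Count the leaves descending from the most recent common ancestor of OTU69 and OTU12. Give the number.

The MRCA of OTU69 and OTU12 is the node subtending ((OTU59,(((OTU3,OTU7),OTU69),(OTU64,OTU66))),(OTU41,OTU21,OTU33),OTU12).
That clade contains 10 terminal taxa: OTU12, OTU21, OTU3, OTU33, OTU41, OTU59, OTU64, OTU66, OTU69, OTU7.

10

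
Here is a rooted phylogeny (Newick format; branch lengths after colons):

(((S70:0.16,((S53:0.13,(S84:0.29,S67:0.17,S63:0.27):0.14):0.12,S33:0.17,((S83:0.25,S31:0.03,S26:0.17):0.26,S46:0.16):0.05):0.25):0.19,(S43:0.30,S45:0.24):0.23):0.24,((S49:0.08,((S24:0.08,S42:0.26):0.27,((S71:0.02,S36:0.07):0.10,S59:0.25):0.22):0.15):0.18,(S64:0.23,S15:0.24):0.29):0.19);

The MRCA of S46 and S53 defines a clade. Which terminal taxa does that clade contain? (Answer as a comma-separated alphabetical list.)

Tracing S46: it sits inside ((S83,S31,S26),S46).
Tracing S53: it sits inside (S53,(S84,S67,S63)).
The smallest clade enclosing both is ((S53,(S84,S67,S63)),S33,((S83,S31,S26),S46)); the answer is its 9 terminal taxa in alphabetical order.

S26, S31, S33, S46, S53, S63, S67, S83, S84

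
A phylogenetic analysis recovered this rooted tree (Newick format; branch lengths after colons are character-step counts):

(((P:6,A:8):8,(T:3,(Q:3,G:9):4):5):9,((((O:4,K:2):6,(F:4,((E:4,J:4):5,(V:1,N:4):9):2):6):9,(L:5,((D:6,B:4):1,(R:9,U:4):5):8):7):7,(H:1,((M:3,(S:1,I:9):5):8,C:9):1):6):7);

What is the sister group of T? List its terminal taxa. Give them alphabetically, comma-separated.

G, Q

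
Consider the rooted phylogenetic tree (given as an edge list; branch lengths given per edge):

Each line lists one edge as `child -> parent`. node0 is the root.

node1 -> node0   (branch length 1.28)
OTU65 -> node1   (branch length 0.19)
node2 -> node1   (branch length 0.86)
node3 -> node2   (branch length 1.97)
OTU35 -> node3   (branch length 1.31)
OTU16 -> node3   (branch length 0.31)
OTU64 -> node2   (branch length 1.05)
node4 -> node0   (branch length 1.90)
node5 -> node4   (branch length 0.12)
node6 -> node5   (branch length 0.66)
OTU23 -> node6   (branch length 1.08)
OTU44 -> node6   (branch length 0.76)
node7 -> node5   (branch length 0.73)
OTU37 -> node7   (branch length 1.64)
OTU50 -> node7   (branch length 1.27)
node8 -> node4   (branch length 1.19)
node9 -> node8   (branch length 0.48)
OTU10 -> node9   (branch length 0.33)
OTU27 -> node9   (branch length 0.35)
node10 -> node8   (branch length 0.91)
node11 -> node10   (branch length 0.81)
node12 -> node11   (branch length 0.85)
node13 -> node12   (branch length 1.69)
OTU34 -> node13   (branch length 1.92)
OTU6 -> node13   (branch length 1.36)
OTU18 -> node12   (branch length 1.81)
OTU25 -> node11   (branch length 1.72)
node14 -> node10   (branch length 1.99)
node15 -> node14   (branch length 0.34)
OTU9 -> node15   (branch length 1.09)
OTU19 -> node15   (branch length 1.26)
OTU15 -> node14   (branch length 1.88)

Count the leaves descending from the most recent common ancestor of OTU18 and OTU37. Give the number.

13

The MRCA of OTU18 and OTU37 is the node subtending (((OTU23,OTU44),(OTU37,OTU50)),((OTU10,OTU27),((((OTU34,OTU6),OTU18),OTU25),((OTU9,OTU19),OTU15)))).
That clade contains 13 terminal taxa: OTU10, OTU15, OTU18, OTU19, OTU23, OTU25, OTU27, OTU34, OTU37, OTU44, OTU50, OTU6, OTU9.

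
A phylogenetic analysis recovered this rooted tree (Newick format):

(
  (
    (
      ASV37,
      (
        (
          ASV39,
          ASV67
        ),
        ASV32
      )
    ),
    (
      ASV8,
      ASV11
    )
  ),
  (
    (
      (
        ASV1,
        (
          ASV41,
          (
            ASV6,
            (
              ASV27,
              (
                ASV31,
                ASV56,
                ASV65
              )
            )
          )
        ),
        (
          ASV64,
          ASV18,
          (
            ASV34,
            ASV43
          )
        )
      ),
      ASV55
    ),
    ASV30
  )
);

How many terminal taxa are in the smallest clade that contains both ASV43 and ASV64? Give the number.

The MRCA of ASV43 and ASV64 is the node subtending (ASV64,ASV18,(ASV34,ASV43)).
That clade contains 4 terminal taxa: ASV18, ASV34, ASV43, ASV64.

4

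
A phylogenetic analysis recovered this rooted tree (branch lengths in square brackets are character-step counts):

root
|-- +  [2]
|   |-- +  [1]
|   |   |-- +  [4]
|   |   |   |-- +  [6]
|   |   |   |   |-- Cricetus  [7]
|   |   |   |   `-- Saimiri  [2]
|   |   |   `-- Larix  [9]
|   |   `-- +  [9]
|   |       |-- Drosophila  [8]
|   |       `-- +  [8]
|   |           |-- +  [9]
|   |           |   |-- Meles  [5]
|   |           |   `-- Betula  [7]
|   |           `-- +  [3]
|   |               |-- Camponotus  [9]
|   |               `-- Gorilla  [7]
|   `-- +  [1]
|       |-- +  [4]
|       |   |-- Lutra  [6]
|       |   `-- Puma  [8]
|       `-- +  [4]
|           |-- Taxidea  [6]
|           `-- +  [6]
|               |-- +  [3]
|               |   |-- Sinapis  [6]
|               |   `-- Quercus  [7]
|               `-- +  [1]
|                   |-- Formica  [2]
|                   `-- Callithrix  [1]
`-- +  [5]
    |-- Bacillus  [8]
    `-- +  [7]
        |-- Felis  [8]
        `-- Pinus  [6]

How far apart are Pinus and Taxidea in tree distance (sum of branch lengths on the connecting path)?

31

The path runs Pinus → … → MRCA → … → Taxidea; the MRCA is the root of the tree.
Branch lengths along that path: 6 + 7 + 5 + 2 + 1 + 4 + 6 = 31.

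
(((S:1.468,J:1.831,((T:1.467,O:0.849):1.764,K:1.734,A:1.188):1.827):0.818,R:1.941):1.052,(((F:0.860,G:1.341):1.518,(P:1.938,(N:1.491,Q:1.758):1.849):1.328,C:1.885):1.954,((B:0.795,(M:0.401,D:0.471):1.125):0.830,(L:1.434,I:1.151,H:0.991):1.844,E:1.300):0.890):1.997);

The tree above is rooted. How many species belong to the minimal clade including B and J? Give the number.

The MRCA of B and J is the root, so the clade is the entire tree.
That clade contains 20 terminal taxa: A, B, C, D, E, F, G, H, I, J, K, L, M, N, O, P, Q, R, S, T.

20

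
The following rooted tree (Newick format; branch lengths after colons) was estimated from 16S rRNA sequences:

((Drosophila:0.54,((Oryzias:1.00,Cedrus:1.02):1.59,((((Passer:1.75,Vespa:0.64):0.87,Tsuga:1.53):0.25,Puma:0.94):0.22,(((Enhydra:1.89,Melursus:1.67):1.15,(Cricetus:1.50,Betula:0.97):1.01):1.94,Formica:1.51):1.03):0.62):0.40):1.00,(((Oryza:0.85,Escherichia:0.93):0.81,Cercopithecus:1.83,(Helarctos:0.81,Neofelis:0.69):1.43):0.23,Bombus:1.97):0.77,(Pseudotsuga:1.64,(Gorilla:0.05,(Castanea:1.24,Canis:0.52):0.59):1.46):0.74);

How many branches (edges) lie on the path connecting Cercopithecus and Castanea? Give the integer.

7

The MRCA of Cercopithecus and Castanea is the root of the tree.
From Cercopithecus up to that node: 3 branches. From Castanea up to the same node: 4 branches. Total: 3 + 4 = 7.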